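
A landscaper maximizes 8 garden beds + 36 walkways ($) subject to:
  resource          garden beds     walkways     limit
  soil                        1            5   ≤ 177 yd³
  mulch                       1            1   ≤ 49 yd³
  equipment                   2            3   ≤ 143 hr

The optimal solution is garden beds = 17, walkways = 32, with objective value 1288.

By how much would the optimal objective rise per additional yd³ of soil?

7

Check each constraint at x*: soil 177/177 (tight); mulch 49/49 (tight); equipment 130/143 (slack 13).
Since equipment is not tight, its dual is 0.
From A_Bᵀ y = c: 1·y_soil + 1·y_mulch = 8; 5·y_soil + 1·y_mulch = 36.
This yields shadow prices y_soil = 7, y_mulch = 1.
Shadow price of soil = 7.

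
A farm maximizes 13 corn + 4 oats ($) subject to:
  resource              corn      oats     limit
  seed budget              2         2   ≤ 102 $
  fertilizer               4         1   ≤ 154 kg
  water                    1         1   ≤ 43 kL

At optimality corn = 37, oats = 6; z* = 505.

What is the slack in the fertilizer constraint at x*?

fertilizer used = 4·37 + 1·6 = 154; slack = 154 − 154 = 0.

0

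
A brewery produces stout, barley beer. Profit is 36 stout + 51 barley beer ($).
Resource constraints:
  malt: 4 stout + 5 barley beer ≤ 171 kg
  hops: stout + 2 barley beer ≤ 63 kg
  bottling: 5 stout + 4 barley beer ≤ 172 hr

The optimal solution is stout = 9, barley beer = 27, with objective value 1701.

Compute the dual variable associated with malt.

Check each constraint at x*: malt 171/171 (tight); hops 63/63 (tight); bottling 153/172 (slack 19).
By complementary slackness, y = 0 for the non-binding constraint.
The binding rows give the dual system: 4·y_malt + 1·y_hops = 36 and 5·y_malt + 2·y_hops = 51.
→ y_malt = 7 and y_hops = 8.
Shadow price of malt = 7.

7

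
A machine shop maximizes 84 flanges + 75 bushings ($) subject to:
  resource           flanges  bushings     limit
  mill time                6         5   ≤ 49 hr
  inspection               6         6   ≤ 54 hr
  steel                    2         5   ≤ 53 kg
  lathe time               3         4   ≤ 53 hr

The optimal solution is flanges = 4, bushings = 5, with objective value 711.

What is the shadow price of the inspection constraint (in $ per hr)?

5

Binding: mill time and inspection. Non-binding: steel (20 unused), lathe time (21 unused).
By complementary slackness, y = 0 for the non-binding constraints.
Dual feasibility on the basic columns requires 6·y_mill time + 6·y_inspection = 84, 5·y_mill time + 6·y_inspection = 75.
→ y_mill time = 9 and y_inspection = 5.
Shadow price of inspection = 5.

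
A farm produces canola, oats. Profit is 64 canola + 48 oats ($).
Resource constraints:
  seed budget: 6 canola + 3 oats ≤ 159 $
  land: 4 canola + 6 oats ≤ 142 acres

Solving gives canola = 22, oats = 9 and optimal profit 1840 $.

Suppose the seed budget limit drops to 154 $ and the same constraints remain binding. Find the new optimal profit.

1800

Check each constraint at x*: seed budget 159/159 (tight); land 142/142 (tight).
From A_Bᵀ y = c: 6·y_seed budget + 4·y_land = 64; 3·y_seed budget + 6·y_land = 48.
This yields shadow prices y_seed budget = 8, y_land = 4.
Δz = y_seed budget·Δb = 8 × (-5) = -40, so new z* = 1840 − 40 = 1800.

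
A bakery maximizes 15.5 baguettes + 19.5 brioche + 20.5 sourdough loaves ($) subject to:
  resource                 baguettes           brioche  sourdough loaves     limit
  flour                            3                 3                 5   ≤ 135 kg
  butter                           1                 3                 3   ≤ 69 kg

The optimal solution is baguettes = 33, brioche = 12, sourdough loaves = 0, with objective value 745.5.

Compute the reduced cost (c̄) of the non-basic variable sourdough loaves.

-8

At the optimum: flour uses 135 of 135 (binding); butter uses 69 of 69 (binding).
From A_Bᵀ y = c: 3·y_flour + 1·y_butter = 15.5; 3·y_flour + 3·y_butter = 19.5.
Solving: y_flour = 4.5, y_butter = 2.
Reduced cost of sourdough loaves: c₃ − yᵀa₃ = 20.5 − (4.5·5 + 2·3) = 20.5 − 28.5 = -8.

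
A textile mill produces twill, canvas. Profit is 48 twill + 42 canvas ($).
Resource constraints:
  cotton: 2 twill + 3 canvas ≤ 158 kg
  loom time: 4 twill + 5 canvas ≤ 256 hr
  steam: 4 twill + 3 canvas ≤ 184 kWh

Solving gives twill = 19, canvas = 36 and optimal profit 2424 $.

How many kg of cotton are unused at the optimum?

12

cotton used = 2·19 + 3·36 = 146; slack = 158 − 146 = 12.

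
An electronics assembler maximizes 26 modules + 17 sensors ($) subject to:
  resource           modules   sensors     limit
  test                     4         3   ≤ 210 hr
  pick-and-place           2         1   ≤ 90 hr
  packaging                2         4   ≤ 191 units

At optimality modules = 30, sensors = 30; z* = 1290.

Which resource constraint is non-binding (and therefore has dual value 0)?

test: 210/210 (binding)
pick-and-place: 90/90 (binding)
packaging: 180/191 (slack 11)
By complementary slackness, a constraint with positive slack has shadow price 0 → packaging.

packaging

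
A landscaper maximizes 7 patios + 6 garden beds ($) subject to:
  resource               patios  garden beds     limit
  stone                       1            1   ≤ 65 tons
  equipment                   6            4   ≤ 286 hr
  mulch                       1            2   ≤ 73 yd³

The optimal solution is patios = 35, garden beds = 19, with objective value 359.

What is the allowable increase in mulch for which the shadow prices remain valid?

44

Binding constraints: equipment, mulch. The basis is B = [[6,4],[1,2]] with det 8.
Per unit increase in mulch, x* moves by d = (-0.5, 0.75).
The basis stays optimal until stone becomes binding; allowable increase = 44 yd³.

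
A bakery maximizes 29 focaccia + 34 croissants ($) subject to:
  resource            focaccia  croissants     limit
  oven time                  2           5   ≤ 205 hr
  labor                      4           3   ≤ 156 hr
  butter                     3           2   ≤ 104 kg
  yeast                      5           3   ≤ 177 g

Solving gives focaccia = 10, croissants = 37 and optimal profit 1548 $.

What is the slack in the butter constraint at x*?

0

butter used = 3·10 + 2·37 = 104; slack = 104 − 104 = 0.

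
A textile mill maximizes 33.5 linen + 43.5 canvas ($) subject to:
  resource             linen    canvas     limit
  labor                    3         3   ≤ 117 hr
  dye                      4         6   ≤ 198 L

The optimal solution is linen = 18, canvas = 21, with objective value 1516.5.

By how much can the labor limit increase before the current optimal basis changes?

31.5

Binding constraints: labor, dye. The basis is B = [[3,3],[4,6]] with det 6.
Per unit increase in labor, x* moves by d = (1, -0.6667).
The basis stays optimal until canvas reaches 0; allowable increase = 31.5 hr.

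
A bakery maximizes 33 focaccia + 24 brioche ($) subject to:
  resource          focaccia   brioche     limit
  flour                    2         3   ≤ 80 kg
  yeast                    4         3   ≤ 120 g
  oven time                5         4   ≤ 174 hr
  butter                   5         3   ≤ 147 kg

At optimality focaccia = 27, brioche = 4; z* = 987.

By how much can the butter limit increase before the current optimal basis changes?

3

Binding constraints: yeast, butter. The basis is B = [[4,3],[5,3]] with det -3.
Per unit increase in butter, x* moves by d = (1, -1.3333).
The basis stays optimal until brioche reaches 0; allowable increase = 3 kg.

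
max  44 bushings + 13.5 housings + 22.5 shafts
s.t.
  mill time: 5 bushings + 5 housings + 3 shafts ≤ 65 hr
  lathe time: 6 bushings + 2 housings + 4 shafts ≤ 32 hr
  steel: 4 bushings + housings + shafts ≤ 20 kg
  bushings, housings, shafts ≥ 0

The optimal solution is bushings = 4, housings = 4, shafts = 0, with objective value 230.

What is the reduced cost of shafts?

Binding: lathe time and steel. Non-binding: mill time (25 unused).
By complementary slackness, y = 0 for the non-binding constraint.
From A_Bᵀ y = c: 6·y_lathe time + 4·y_steel = 44; 2·y_lathe time + 1·y_steel = 13.5.
This yields shadow prices y_lathe time = 5, y_steel = 3.5.
Reduced cost of shafts: c₃ − yᵀa₃ = 22.5 − (5·4 + 3.5·1) = 22.5 − 23.5 = -1.

-1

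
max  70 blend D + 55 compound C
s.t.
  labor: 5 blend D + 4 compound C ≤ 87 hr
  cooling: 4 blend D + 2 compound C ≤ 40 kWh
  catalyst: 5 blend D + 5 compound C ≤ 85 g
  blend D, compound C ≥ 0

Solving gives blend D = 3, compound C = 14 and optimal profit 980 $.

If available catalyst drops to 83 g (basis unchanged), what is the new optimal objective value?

Binding: cooling and catalyst. Non-binding: labor (16 unused).
Slack constraints have shadow price 0 (complementary slackness).
The binding rows give the dual system: 4·y_cooling + 5·y_catalyst = 70 and 2·y_cooling + 5·y_catalyst = 55.
This yields shadow prices y_cooling = 7.5, y_catalyst = 8.
Δz = y_catalyst·Δb = 8 × (-2) = -16, so new z* = 980 − 16 = 964.

964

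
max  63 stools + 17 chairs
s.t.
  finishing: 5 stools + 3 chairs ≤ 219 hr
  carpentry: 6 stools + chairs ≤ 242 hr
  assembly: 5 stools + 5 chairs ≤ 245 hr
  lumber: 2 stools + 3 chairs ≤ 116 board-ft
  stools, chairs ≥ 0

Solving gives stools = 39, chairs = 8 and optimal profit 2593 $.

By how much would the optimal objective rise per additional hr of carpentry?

8

At the optimum: finishing uses 219 of 219 (binding); carpentry uses 242 of 242 (binding); assembly uses 235 of 245 (slack = 10); lumber uses 102 of 116 (slack = 14).
Since assembly, lumber are not tight, their duals are 0.
The binding rows give the dual system: 5·y_finishing + 6·y_carpentry = 63 and 3·y_finishing + 1·y_carpentry = 17.
This yields shadow prices y_finishing = 3, y_carpentry = 8.
Shadow price of carpentry = 8.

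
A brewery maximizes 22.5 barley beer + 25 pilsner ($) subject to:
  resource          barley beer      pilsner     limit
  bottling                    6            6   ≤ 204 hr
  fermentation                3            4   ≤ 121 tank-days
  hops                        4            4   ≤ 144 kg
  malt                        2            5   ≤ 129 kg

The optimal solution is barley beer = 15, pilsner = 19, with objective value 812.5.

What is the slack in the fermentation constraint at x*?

0

fermentation used = 3·15 + 4·19 = 121; slack = 121 − 121 = 0.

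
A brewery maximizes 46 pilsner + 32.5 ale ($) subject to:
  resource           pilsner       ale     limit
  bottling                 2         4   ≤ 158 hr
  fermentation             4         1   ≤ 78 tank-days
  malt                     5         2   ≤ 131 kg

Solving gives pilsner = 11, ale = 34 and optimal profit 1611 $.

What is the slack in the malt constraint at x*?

8

malt used = 5·11 + 2·34 = 123; slack = 131 − 123 = 8.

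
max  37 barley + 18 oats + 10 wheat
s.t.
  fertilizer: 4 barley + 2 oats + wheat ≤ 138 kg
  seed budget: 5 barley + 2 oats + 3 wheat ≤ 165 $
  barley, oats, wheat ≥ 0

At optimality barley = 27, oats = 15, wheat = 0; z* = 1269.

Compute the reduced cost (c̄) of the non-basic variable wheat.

-1

Check each constraint at x*: fertilizer 138/138 (tight); seed budget 165/165 (tight).
From A_Bᵀ y = c: 4·y_fertilizer + 5·y_seed budget = 37; 2·y_fertilizer + 2·y_seed budget = 18.
This yields shadow prices y_fertilizer = 8, y_seed budget = 1.
Reduced cost of wheat: c₃ − yᵀa₃ = 10 − (8·1 + 1·3) = 10 − 11 = -1.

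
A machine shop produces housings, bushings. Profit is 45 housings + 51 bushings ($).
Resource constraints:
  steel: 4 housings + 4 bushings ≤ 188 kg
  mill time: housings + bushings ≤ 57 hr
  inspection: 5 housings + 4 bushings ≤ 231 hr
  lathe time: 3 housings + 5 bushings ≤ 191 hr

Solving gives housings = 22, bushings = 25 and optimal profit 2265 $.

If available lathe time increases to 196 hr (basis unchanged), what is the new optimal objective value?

At the optimum: steel uses 188 of 188 (binding); mill time uses 47 of 57 (slack = 10); inspection uses 210 of 231 (slack = 21); lathe time uses 191 of 191 (binding).
Slack constraints have shadow price 0 (complementary slackness).
The binding rows give the dual system: 4·y_steel + 3·y_lathe time = 45 and 4·y_steel + 5·y_lathe time = 51.
Solving: y_steel = 9, y_lathe time = 3.
Δz = y_lathe time·Δb = 3 × (5) = 15, so new z* = 2265 + 15 = 2280.

2280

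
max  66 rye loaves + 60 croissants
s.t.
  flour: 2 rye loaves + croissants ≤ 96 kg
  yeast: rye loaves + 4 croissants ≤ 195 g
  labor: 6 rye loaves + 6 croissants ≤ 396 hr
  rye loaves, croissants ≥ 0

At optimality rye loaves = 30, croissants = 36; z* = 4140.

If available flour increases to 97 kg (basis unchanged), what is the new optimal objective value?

At the optimum: flour uses 96 of 96 (binding); yeast uses 174 of 195 (slack = 21); labor uses 396 of 396 (binding).
By complementary slackness, y = 0 for the non-binding constraint.
Dual feasibility on the basic columns requires 2·y_flour + 6·y_labor = 66, 1·y_flour + 6·y_labor = 60.
This yields shadow prices y_flour = 6, y_labor = 9.
Δz = y_flour·Δb = 6 × (1) = 6, so new z* = 4140 + 6 = 4146.

4146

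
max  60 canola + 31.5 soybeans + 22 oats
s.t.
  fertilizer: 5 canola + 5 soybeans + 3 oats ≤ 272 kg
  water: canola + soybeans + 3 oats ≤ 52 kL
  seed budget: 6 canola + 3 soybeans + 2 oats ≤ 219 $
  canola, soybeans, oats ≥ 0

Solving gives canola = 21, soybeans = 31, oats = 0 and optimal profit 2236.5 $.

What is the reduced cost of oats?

At the optimum: fertilizer uses 260 of 272 (slack = 12); water uses 52 of 52 (binding); seed budget uses 219 of 219 (binding).
Since fertilizer is not tight, its dual is 0.
The binding rows give the dual system: 1·y_water + 6·y_seed budget = 60 and 1·y_water + 3·y_seed budget = 31.5.
Solving: y_water = 3, y_seed budget = 9.5.
Reduced cost of oats: c₃ − yᵀa₃ = 22 − (3·3 + 9.5·2) = 22 − 28 = -6.

-6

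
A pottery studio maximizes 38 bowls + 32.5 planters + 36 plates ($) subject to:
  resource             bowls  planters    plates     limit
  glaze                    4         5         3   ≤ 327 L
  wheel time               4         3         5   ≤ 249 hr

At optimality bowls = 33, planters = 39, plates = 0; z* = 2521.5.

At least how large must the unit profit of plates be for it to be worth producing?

Check each constraint at x*: glaze 327/327 (tight); wheel time 249/249 (tight).
The binding rows give the dual system: 4·y_glaze + 4·y_wheel time = 38 and 5·y_glaze + 3·y_wheel time = 32.5.
→ y_glaze = 2 and y_wheel time = 7.5.
plates enters the basis when its profit ≥ yᵀa₃ = 2·3 + 7.5·5 = 43.5.

43.5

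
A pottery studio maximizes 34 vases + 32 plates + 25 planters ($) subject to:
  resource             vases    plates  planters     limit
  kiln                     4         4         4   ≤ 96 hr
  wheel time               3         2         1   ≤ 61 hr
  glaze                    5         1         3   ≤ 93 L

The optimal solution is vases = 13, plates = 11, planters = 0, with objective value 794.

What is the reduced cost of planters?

At the optimum: kiln uses 96 of 96 (binding); wheel time uses 61 of 61 (binding); glaze uses 76 of 93 (slack = 17).
Since glaze is not tight, its dual is 0.
Dual feasibility on the basic columns requires 4·y_kiln + 3·y_wheel time = 34, 4·y_kiln + 2·y_wheel time = 32.
This yields shadow prices y_kiln = 7, y_wheel time = 2.
Reduced cost of planters: c₃ − yᵀa₃ = 25 − (7·4 + 2·1) = 25 − 30 = -5.

-5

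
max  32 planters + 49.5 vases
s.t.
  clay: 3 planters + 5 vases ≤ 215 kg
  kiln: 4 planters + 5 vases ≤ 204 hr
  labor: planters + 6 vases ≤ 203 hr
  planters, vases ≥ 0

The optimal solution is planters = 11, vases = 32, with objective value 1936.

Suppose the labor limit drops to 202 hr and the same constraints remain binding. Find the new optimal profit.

1934

At the optimum: clay uses 193 of 215 (slack = 22); kiln uses 204 of 204 (binding); labor uses 203 of 203 (binding).
By complementary slackness, y = 0 for the non-binding constraint.
The binding rows give the dual system: 4·y_kiln + 1·y_labor = 32 and 5·y_kiln + 6·y_labor = 49.5.
Solving: y_kiln = 7.5, y_labor = 2.
Δz = y_labor·Δb = 2 × (-1) = -2, so new z* = 1936 − 2 = 1934.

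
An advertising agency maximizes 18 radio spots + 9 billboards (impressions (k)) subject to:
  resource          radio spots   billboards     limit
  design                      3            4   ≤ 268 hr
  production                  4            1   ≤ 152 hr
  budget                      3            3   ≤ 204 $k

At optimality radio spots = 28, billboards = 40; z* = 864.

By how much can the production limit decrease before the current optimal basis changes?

Binding constraints: production, budget. The basis is B = [[4,1],[3,3]] with det 9.
Per unit decrease in production, x* moves by d = (-0.3333, 0.3333).
The basis stays optimal until design becomes binding; allowable decrease = 72 hr.

72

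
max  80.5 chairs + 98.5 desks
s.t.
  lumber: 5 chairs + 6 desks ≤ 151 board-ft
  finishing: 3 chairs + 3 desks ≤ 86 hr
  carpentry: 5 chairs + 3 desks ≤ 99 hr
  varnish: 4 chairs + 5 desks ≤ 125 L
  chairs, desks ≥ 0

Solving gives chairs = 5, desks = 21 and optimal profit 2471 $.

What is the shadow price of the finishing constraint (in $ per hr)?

Binding: lumber and varnish. Non-binding: finishing (8 unused), carpentry (11 unused).
By complementary slackness, y = 0 for the non-binding constraints.
Dual feasibility on the basic columns requires 5·y_lumber + 4·y_varnish = 80.5, 6·y_lumber + 5·y_varnish = 98.5.
Solving: y_lumber = 8.5, y_varnish = 9.5.
Shadow price of finishing = 0.

0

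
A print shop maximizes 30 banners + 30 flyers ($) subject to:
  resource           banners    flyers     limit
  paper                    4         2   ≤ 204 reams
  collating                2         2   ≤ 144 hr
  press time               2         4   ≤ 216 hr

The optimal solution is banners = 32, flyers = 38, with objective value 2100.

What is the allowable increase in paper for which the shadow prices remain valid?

Binding constraints: paper, press time. The basis is B = [[4,2],[2,4]] with det 12.
Per unit increase in paper, x* moves by d = (0.3333, -0.1667).
The basis stays optimal until collating becomes binding; allowable increase = 12 reams.

12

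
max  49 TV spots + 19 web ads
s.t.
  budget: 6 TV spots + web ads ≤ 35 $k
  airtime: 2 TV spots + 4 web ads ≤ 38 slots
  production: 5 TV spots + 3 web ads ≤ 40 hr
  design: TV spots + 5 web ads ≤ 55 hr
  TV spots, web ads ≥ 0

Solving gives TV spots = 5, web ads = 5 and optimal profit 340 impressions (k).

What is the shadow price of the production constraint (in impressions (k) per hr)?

Check each constraint at x*: budget 35/35 (tight); airtime 30/38 (slack 8); production 40/40 (tight); design 30/55 (slack 25).
By complementary slackness, y = 0 for the non-binding constraints.
Dual feasibility on the basic columns requires 6·y_budget + 5·y_production = 49, 1·y_budget + 3·y_production = 19.
Solving: y_budget = 4, y_production = 5.
Shadow price of production = 5.

5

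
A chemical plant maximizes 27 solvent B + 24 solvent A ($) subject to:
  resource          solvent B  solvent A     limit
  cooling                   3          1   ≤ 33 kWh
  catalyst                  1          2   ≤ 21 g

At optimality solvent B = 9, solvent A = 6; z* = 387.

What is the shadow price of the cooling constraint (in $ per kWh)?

6

At the optimum: cooling uses 33 of 33 (binding); catalyst uses 21 of 21 (binding).
The binding rows give the dual system: 3·y_cooling + 1·y_catalyst = 27 and 1·y_cooling + 2·y_catalyst = 24.
→ y_cooling = 6 and y_catalyst = 9.
Shadow price of cooling = 6.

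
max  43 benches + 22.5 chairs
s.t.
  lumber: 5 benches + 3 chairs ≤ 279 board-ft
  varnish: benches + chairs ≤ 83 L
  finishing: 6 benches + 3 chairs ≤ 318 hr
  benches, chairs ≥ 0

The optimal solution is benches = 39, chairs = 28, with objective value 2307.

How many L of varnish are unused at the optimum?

varnish used = 1·39 + 1·28 = 67; slack = 83 − 67 = 16.

16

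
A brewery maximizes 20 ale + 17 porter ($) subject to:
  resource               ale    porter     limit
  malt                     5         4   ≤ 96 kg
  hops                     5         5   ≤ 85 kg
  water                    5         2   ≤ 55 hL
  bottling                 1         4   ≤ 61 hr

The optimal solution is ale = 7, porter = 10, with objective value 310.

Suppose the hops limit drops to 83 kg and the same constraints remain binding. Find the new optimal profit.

Check each constraint at x*: malt 75/96 (slack 21); hops 85/85 (tight); water 55/55 (tight); bottling 47/61 (slack 14).
Since malt, bottling are not tight, their duals are 0.
From A_Bᵀ y = c: 5·y_hops + 5·y_water = 20; 5·y_hops + 2·y_water = 17.
Solving: y_hops = 3, y_water = 1.
Δz = y_hops·Δb = 3 × (-2) = -6, so new z* = 310 − 6 = 304.

304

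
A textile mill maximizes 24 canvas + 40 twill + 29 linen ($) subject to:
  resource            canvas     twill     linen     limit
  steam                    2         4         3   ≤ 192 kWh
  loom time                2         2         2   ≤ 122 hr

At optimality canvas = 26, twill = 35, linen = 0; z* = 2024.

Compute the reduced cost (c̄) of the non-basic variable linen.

Check each constraint at x*: steam 192/192 (tight); loom time 122/122 (tight).
The binding rows give the dual system: 2·y_steam + 2·y_loom time = 24 and 4·y_steam + 2·y_loom time = 40.
Solving: y_steam = 8, y_loom time = 4.
Reduced cost of linen: c₃ − yᵀa₃ = 29 − (8·3 + 4·2) = 29 − 32 = -3.

-3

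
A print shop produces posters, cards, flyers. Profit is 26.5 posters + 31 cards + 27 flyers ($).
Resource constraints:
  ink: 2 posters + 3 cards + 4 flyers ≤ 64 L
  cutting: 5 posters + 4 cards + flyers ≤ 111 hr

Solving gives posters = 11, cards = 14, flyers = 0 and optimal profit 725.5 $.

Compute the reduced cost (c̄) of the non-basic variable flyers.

-3.5

Both ink and cutting are binding at x*.
The binding rows give the dual system: 2·y_ink + 5·y_cutting = 26.5 and 3·y_ink + 4·y_cutting = 31.
Solving: y_ink = 7, y_cutting = 2.5.
Reduced cost of flyers: c₃ − yᵀa₃ = 27 − (7·4 + 2.5·1) = 27 − 30.5 = -3.5.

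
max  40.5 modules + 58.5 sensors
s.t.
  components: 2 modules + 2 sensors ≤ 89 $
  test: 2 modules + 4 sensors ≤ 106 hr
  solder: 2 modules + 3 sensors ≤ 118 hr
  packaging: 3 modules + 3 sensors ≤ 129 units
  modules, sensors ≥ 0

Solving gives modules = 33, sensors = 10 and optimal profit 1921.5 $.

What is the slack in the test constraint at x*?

test used = 2·33 + 4·10 = 106; slack = 106 − 106 = 0.

0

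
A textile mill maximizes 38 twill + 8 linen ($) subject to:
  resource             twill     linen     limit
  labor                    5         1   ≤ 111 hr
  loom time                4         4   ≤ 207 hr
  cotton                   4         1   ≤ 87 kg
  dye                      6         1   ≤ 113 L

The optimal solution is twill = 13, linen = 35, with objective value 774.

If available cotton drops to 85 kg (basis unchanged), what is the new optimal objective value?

At the optimum: labor uses 100 of 111 (slack = 11); loom time uses 192 of 207 (slack = 15); cotton uses 87 of 87 (binding); dye uses 113 of 113 (binding).
Slack constraints have shadow price 0 (complementary slackness).
From A_Bᵀ y = c: 4·y_cotton + 6·y_dye = 38; 1·y_cotton + 1·y_dye = 8.
This yields shadow prices y_cotton = 5, y_dye = 3.
Δz = y_cotton·Δb = 5 × (-2) = -10, so new z* = 774 − 10 = 764.

764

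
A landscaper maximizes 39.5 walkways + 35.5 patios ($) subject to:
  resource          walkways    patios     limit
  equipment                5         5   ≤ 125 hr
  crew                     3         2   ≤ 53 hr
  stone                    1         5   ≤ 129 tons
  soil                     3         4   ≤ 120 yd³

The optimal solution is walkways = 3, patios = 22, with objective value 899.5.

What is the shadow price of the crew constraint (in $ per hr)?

4

Check each constraint at x*: equipment 125/125 (tight); crew 53/53 (tight); stone 113/129 (slack 16); soil 97/120 (slack 23).
Slack constraints have shadow price 0 (complementary slackness).
The binding rows give the dual system: 5·y_equipment + 3·y_crew = 39.5 and 5·y_equipment + 2·y_crew = 35.5.
This yields shadow prices y_equipment = 5.5, y_crew = 4.
Shadow price of crew = 4.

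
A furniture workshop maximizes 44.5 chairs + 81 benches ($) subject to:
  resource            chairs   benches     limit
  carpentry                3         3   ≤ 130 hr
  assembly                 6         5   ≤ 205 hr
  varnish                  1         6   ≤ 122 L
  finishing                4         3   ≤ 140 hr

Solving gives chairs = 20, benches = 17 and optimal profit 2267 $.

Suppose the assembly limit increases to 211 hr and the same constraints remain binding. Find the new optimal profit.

At the optimum: carpentry uses 111 of 130 (slack = 19); assembly uses 205 of 205 (binding); varnish uses 122 of 122 (binding); finishing uses 131 of 140 (slack = 9).
By complementary slackness, y = 0 for the non-binding constraints.
The binding rows give the dual system: 6·y_assembly + 1·y_varnish = 44.5 and 5·y_assembly + 6·y_varnish = 81.
Solving: y_assembly = 6, y_varnish = 8.5.
Δz = y_assembly·Δb = 6 × (6) = 36, so new z* = 2267 + 36 = 2303.

2303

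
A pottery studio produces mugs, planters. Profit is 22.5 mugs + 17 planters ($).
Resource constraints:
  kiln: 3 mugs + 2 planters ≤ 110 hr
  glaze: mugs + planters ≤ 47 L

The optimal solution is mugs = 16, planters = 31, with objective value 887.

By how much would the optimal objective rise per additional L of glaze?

6

Check each constraint at x*: kiln 110/110 (tight); glaze 47/47 (tight).
The binding rows give the dual system: 3·y_kiln + 1·y_glaze = 22.5 and 2·y_kiln + 1·y_glaze = 17.
→ y_kiln = 5.5 and y_glaze = 6.
Shadow price of glaze = 6.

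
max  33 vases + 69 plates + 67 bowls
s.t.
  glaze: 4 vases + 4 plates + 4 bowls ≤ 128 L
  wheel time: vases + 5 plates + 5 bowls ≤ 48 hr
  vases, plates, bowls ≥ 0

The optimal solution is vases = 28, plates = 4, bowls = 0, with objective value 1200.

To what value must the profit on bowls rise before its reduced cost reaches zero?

Check each constraint at x*: glaze 128/128 (tight); wheel time 48/48 (tight).
From A_Bᵀ y = c: 4·y_glaze + 1·y_wheel time = 33; 4·y_glaze + 5·y_wheel time = 69.
This yields shadow prices y_glaze = 6, y_wheel time = 9.
bowls enters the basis when its profit ≥ yᵀa₃ = 6·4 + 9·5 = 69.

69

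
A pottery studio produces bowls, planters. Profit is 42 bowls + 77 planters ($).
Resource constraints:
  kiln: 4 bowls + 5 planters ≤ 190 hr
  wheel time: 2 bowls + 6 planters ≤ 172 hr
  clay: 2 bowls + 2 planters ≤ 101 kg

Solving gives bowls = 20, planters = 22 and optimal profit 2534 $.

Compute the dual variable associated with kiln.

7

Binding: kiln and wheel time. Non-binding: clay (17 unused).
By complementary slackness, y = 0 for the non-binding constraint.
From A_Bᵀ y = c: 4·y_kiln + 2·y_wheel time = 42; 5·y_kiln + 6·y_wheel time = 77.
Solving: y_kiln = 7, y_wheel time = 7.
Shadow price of kiln = 7.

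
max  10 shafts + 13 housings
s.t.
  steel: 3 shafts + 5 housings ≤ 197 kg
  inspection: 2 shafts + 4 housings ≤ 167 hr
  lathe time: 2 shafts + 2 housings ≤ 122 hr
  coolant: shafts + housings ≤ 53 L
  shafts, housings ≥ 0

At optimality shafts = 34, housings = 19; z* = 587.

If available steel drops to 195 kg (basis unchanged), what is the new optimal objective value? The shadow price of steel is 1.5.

584

Δb = -2, so new z* = 587 + (1.5)·(-2) = 587 − 3 = 584.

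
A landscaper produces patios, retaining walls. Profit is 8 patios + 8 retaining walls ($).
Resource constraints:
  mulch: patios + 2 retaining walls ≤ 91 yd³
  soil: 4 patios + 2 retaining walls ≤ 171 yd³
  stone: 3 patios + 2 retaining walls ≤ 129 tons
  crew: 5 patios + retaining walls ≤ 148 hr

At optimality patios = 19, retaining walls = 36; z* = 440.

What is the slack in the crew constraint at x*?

17

crew used = 5·19 + 1·36 = 131; slack = 148 − 131 = 17.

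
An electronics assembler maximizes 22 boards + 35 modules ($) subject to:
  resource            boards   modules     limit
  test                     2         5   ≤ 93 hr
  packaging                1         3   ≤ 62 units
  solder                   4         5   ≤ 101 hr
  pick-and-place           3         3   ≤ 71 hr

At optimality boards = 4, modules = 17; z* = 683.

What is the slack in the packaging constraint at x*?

7

packaging used = 1·4 + 3·17 = 55; slack = 62 − 55 = 7.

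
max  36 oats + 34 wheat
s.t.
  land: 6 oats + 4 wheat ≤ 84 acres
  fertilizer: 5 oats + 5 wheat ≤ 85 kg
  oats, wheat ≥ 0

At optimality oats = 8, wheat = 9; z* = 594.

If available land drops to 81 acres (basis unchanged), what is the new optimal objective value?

591

At the optimum: land uses 84 of 84 (binding); fertilizer uses 85 of 85 (binding).
Dual feasibility on the basic columns requires 6·y_land + 5·y_fertilizer = 36, 4·y_land + 5·y_fertilizer = 34.
This yields shadow prices y_land = 1, y_fertilizer = 6.
Δz = y_land·Δb = 1 × (-3) = -3, so new z* = 594 − 3 = 591.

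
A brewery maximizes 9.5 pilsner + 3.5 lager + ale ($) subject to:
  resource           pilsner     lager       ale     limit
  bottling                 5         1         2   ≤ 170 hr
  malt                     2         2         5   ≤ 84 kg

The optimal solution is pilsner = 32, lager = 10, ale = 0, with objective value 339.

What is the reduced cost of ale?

-7

Check each constraint at x*: bottling 170/170 (tight); malt 84/84 (tight).
The binding rows give the dual system: 5·y_bottling + 2·y_malt = 9.5 and 1·y_bottling + 2·y_malt = 3.5.
→ y_bottling = 1.5 and y_malt = 1.
Reduced cost of ale: c₃ − yᵀa₃ = 1 − (1.5·2 + 1·5) = 1 − 8 = -7.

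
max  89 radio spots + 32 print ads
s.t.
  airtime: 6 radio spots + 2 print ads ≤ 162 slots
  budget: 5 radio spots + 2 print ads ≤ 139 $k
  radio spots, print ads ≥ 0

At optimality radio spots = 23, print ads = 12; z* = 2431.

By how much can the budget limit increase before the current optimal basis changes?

Binding constraints: airtime, budget. The basis is B = [[6,2],[5,2]] with det 2.
Per unit increase in budget, x* moves by d = (-1, 3).
The basis stays optimal until radio spots reaches 0; allowable increase = 23 $k.

23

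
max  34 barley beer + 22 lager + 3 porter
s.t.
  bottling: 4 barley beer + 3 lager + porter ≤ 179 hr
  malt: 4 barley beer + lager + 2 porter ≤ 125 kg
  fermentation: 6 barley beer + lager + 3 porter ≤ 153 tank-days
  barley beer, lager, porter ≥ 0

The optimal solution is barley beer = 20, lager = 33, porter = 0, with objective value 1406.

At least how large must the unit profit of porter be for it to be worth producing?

Check each constraint at x*: bottling 179/179 (tight); malt 113/125 (slack 12); fermentation 153/153 (tight).
Since malt is not tight, its dual is 0.
The binding rows give the dual system: 4·y_bottling + 6·y_fermentation = 34 and 3·y_bottling + 1·y_fermentation = 22.
Solving: y_bottling = 7, y_fermentation = 1.
porter enters the basis when its profit ≥ yᵀa₃ = 7·1 + 1·3 = 10.

10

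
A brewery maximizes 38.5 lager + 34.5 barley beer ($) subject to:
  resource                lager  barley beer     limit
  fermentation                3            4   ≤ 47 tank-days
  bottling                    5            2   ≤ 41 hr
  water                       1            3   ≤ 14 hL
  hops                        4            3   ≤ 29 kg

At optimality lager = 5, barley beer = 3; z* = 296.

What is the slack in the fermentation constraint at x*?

20

fermentation used = 3·5 + 4·3 = 27; slack = 47 − 27 = 20.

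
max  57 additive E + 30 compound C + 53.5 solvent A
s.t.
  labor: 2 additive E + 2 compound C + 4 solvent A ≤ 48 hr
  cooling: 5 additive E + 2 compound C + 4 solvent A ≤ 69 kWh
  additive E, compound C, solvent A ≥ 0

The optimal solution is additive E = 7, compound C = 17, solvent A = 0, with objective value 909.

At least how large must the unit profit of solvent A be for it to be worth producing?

60

Check each constraint at x*: labor 48/48 (tight); cooling 69/69 (tight).
Dual feasibility on the basic columns requires 2·y_labor + 5·y_cooling = 57, 2·y_labor + 2·y_cooling = 30.
This yields shadow prices y_labor = 6, y_cooling = 9.
solvent A enters the basis when its profit ≥ yᵀa₃ = 6·4 + 9·4 = 60.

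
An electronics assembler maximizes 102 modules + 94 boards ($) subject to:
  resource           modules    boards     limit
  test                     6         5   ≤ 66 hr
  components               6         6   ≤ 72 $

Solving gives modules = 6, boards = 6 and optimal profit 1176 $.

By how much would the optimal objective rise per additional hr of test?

8

Check each constraint at x*: test 66/66 (tight); components 72/72 (tight).
Dual feasibility on the basic columns requires 6·y_test + 6·y_components = 102, 5·y_test + 6·y_components = 94.
This yields shadow prices y_test = 8, y_components = 9.
Shadow price of test = 8.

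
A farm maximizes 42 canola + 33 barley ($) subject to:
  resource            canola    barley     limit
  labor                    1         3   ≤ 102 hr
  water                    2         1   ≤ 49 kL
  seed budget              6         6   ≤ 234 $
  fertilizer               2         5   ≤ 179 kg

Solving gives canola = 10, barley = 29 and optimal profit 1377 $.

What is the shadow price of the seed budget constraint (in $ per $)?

At the optimum: labor uses 97 of 102 (slack = 5); water uses 49 of 49 (binding); seed budget uses 234 of 234 (binding); fertilizer uses 165 of 179 (slack = 14).
By complementary slackness, y = 0 for the non-binding constraints.
Dual feasibility on the basic columns requires 2·y_water + 6·y_seed budget = 42, 1·y_water + 6·y_seed budget = 33.
Solving: y_water = 9, y_seed budget = 4.
Shadow price of seed budget = 4.

4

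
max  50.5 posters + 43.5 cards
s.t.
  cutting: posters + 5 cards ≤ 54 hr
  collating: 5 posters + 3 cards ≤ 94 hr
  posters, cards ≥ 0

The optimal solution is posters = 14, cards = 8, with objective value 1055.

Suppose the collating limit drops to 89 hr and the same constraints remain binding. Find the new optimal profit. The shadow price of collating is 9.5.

1007.5

Δb = -5, so new z* = 1055 + (9.5)·(-5) = 1055 − 47.5 = 1007.5.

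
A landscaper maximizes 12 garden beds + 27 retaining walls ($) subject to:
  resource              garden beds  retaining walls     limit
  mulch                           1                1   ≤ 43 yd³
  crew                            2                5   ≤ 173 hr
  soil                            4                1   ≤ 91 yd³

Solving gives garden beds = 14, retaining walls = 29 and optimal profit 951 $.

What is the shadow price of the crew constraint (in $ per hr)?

5

At the optimum: mulch uses 43 of 43 (binding); crew uses 173 of 173 (binding); soil uses 85 of 91 (slack = 6).
Slack constraints have shadow price 0 (complementary slackness).
From A_Bᵀ y = c: 1·y_mulch + 2·y_crew = 12; 1·y_mulch + 5·y_crew = 27.
This yields shadow prices y_mulch = 2, y_crew = 5.
Shadow price of crew = 5.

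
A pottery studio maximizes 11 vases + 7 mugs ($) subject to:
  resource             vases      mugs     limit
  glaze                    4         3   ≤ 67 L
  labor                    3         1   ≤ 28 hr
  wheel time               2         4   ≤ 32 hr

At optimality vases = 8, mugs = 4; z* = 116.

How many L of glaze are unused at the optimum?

23

glaze used = 4·8 + 3·4 = 44; slack = 67 − 44 = 23.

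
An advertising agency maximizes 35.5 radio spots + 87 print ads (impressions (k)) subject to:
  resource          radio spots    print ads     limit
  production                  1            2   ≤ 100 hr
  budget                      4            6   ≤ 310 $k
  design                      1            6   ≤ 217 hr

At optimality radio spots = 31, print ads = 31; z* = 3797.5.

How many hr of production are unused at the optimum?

production used = 1·31 + 2·31 = 93; slack = 100 − 93 = 7.

7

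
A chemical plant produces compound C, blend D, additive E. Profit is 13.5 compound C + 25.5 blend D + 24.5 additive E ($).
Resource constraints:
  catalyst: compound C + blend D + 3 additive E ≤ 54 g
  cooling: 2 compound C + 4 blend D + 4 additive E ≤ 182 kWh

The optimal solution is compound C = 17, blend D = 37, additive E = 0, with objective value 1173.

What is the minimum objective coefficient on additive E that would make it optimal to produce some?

Both catalyst and cooling are binding at x*.
Dual feasibility on the basic columns requires 1·y_catalyst + 2·y_cooling = 13.5, 1·y_catalyst + 4·y_cooling = 25.5.
This yields shadow prices y_catalyst = 1.5, y_cooling = 6.
additive E enters the basis when its profit ≥ yᵀa₃ = 1.5·3 + 6·4 = 28.5.

28.5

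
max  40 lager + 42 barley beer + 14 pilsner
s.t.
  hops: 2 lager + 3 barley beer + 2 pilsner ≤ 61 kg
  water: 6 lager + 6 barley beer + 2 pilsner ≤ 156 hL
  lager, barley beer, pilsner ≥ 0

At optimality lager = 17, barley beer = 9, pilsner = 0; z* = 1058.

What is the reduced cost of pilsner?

-2

At the optimum: hops uses 61 of 61 (binding); water uses 156 of 156 (binding).
The binding rows give the dual system: 2·y_hops + 6·y_water = 40 and 3·y_hops + 6·y_water = 42.
This yields shadow prices y_hops = 2, y_water = 6.
Reduced cost of pilsner: c₃ − yᵀa₃ = 14 − (2·2 + 6·2) = 14 − 16 = -2.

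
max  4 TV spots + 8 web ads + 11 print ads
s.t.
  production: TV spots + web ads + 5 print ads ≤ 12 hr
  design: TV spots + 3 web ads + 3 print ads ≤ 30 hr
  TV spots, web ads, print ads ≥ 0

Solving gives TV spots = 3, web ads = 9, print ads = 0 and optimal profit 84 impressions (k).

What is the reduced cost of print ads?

Both production and design are binding at x*.
From A_Bᵀ y = c: 1·y_production + 1·y_design = 4; 1·y_production + 3·y_design = 8.
Solving: y_production = 2, y_design = 2.
Reduced cost of print ads: c₃ − yᵀa₃ = 11 − (2·5 + 2·3) = 11 − 16 = -5.

-5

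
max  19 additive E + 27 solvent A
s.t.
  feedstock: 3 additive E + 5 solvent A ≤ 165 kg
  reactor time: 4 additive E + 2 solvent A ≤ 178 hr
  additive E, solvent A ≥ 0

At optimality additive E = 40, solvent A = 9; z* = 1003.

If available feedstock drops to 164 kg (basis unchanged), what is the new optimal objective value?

998

Check each constraint at x*: feedstock 165/165 (tight); reactor time 178/178 (tight).
Dual feasibility on the basic columns requires 3·y_feedstock + 4·y_reactor time = 19, 5·y_feedstock + 2·y_reactor time = 27.
→ y_feedstock = 5 and y_reactor time = 1.
Δz = y_feedstock·Δb = 5 × (-1) = -5, so new z* = 1003 − 5 = 998.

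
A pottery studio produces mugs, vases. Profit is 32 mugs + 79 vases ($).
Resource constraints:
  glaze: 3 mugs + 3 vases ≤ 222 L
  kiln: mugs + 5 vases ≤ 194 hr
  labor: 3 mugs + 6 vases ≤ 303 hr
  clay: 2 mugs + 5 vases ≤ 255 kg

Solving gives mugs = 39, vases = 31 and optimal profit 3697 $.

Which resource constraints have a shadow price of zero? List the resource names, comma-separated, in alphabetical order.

glaze: 210/222 (slack 12)
kiln: 194/194 (binding)
labor: 303/303 (binding)
clay: 233/255 (slack 22)
By complementary slackness, a constraint with positive slack has shadow price 0 → clay, glaze.

clay, glaze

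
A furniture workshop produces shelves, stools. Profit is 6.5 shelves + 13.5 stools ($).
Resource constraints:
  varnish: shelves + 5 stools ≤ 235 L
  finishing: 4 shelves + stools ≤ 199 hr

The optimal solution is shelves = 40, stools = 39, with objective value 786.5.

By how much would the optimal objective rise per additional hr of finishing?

1

At the optimum: varnish uses 235 of 235 (binding); finishing uses 199 of 199 (binding).
Dual feasibility on the basic columns requires 1·y_varnish + 4·y_finishing = 6.5, 5·y_varnish + 1·y_finishing = 13.5.
→ y_varnish = 2.5 and y_finishing = 1.
Shadow price of finishing = 1.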